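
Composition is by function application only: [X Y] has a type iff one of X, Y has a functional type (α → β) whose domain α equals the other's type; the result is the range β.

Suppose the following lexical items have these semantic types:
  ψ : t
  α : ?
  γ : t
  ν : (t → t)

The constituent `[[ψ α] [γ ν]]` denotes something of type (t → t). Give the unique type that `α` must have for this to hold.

[[ψ α] [γ ν]] is required to be (t → t). [γ ν] : t cannot yield (t → t) as functor, so [ψ α] : (t → (t → t)).
[ψ α] is required to be (t → (t → t)). ψ : t cannot yield (t → (t → t)) as functor, so α : (t → (t → (t → t))).

(t → (t → (t → t)))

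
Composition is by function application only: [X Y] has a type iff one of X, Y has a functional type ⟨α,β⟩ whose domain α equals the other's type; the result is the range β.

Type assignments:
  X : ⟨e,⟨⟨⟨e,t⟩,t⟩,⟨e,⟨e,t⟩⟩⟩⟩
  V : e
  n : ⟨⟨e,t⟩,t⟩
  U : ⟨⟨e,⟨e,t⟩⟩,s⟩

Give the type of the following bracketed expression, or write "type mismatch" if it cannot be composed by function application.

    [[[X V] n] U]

[X V]: ⟨e,⟨⟨⟨e,t⟩,t⟩,⟨e,⟨e,t⟩⟩⟩⟩ applied to e yields ⟨⟨⟨e,t⟩,t⟩,⟨e,⟨e,t⟩⟩⟩.
[[X V] n]: ⟨⟨⟨e,t⟩,t⟩,⟨e,⟨e,t⟩⟩⟩ applied to ⟨⟨e,t⟩,t⟩ yields ⟨e,⟨e,t⟩⟩.
[[[X V] n] U]: ⟨⟨e,⟨e,t⟩⟩,s⟩ applied to ⟨e,⟨e,t⟩⟩ yields s.

s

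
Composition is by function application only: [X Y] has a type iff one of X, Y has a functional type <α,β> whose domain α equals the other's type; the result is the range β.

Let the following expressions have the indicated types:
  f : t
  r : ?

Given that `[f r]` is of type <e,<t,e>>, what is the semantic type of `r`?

At [f r] (required: <e,<t,e>>): f is t, which is not a function with range <e,<t,e>>; hence r is the functor — type <t,<e,<t,e>>>.

<t,<e,<t,e>>>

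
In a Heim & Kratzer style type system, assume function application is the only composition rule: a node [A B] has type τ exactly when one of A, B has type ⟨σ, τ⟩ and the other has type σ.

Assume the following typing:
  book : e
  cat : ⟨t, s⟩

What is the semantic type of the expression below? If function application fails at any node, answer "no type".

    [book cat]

[book cat]: e with ⟨t, s⟩ — neither is a function whose domain matches the other; composition fails here.

no type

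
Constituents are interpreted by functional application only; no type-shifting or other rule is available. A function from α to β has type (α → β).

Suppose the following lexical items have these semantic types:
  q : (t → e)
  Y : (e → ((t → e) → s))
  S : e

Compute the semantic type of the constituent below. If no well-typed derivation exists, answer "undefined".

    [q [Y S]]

At [Y S], Y : (e → ((t → e) → s)) takes S : e, giving ((t → e) → s).
At [q [Y S]], [Y S] : ((t → e) → s) takes q : (t → e), giving s.

s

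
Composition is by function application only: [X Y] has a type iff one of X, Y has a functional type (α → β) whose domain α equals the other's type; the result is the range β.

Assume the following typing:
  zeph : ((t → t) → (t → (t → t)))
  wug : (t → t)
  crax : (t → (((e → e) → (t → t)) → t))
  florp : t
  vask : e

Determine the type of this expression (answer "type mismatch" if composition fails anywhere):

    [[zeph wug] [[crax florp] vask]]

type mismatch

At [zeph wug], zeph : ((t → t) → (t → (t → t))) takes wug : (t → t), giving (t → (t → t)).
At [crax florp], crax : (t → (((e → e) → (t → t)) → t)) takes florp : t, giving (((e → e) → (t → t)) → t).
At [[crax florp] vask]: neither (((e → e) → (t → t)) → t) nor e can take the other as argument; the node is ill-typed.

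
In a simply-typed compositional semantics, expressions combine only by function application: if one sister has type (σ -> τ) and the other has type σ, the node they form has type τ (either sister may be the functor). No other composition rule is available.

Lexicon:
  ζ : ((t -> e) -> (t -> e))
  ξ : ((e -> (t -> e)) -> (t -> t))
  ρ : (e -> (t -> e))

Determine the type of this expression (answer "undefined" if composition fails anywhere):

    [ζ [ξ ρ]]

undefined

[ξ ρ]: ((e -> (t -> e)) -> (t -> t)) applied to (e -> (t -> e)) yields (t -> t).
At [ζ [ξ ρ]]: neither ((t -> e) -> (t -> e)) nor (t -> t) can take the other as argument; the node is ill-typed.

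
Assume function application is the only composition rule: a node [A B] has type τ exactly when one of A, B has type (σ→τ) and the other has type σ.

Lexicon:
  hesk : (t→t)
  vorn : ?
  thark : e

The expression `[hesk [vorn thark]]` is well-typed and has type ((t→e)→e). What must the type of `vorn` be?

[hesk [vorn thark]] is required to be ((t→e)→e). hesk : (t→t) cannot yield ((t→e)→e) as functor, so [vorn thark] : ((t→t)→((t→e)→e)).
[vorn thark] is required to be ((t→t)→((t→e)→e)). thark : e cannot yield ((t→t)→((t→e)→e)) as functor, so vorn : (e→((t→t)→((t→e)→e))).

(e→((t→t)→((t→e)→e)))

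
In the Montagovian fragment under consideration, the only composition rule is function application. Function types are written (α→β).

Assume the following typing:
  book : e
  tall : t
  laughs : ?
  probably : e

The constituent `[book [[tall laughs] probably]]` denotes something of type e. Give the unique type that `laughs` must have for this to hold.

(t→(e→(e→e)))

At [book [[tall laughs] probably]] (required: e): book is e, which is not a function with range e; hence [[tall laughs] probably] is the functor — type (e→e).
At [[tall laughs] probably] (required: (e→e)): probably is e, which is not a function with range (e→e); hence [tall laughs] is the functor — type (e→(e→e)).
At [tall laughs] (required: (e→(e→e))): tall is t, which is not a function with range (e→(e→e)); hence laughs is the functor — type (t→(e→(e→e))).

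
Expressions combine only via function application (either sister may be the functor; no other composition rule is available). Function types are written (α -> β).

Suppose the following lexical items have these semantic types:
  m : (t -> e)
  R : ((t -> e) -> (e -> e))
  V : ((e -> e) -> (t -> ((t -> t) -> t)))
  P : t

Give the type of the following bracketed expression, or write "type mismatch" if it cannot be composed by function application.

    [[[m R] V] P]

At [m R], R : ((t -> e) -> (e -> e)) takes m : (t -> e), giving (e -> e).
At [[m R] V], V : ((e -> e) -> (t -> ((t -> t) -> t))) takes [m R] : (e -> e), giving (t -> ((t -> t) -> t)).
At [[[m R] V] P], [[m R] V] : (t -> ((t -> t) -> t)) takes P : t, giving ((t -> t) -> t).

((t -> t) -> t)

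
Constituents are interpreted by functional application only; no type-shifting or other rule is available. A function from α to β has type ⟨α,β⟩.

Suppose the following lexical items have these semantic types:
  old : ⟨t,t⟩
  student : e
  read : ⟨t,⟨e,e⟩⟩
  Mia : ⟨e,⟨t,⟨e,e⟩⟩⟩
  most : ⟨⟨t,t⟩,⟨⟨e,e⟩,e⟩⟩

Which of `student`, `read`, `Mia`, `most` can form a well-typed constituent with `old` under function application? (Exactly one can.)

most

student : e — old needs t; student needs nothing (atomic); neither fits.
read : ⟨t,⟨e,e⟩⟩ — old needs t; read needs t; neither fits.
Mia : ⟨e,⟨t,⟨e,e⟩⟩⟩ — old needs t; Mia needs e; neither fits.
most — combines: most : ⟨⟨t,t⟩,⟨⟨e,e⟩,e⟩⟩ takes old : ⟨t,t⟩ as argument, giving ⟨⟨e,e⟩,e⟩.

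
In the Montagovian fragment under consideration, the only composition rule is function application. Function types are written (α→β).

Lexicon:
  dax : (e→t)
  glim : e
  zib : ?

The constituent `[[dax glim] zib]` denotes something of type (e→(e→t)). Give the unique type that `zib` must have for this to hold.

[[dax glim] zib] is required to be (e→(e→t)). [dax glim] : t cannot yield (e→(e→t)) as functor, so zib : (t→(e→(e→t))).

(t→(e→(e→t)))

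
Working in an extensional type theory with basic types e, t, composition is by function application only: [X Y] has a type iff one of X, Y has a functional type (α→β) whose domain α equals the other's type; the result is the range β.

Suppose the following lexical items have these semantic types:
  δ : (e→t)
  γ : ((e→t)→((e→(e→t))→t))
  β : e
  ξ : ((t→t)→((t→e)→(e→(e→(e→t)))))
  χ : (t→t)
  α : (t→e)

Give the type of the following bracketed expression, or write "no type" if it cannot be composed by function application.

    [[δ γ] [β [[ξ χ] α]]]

t

At [δ γ], γ : ((e→t)→((e→(e→t))→t)) takes δ : (e→t), giving ((e→(e→t))→t).
At [ξ χ], ξ : ((t→t)→((t→e)→(e→(e→(e→t))))) takes χ : (t→t), giving ((t→e)→(e→(e→(e→t)))).
At [[ξ χ] α], [ξ χ] : ((t→e)→(e→(e→(e→t)))) takes α : (t→e), giving (e→(e→(e→t))).
At [β [[ξ χ] α]], [[ξ χ] α] : (e→(e→(e→t))) takes β : e, giving (e→(e→t)).
At [[δ γ] [β [[ξ χ] α]]], [δ γ] : ((e→(e→t))→t) takes [β [[ξ χ] α]] : (e→(e→t)), giving t.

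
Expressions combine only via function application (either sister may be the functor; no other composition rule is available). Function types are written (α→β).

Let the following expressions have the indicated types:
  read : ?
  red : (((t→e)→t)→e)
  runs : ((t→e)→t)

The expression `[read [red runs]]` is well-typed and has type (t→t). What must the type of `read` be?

At [read [red runs]] (required: (t→t)): [red runs] is e, which is not a function with range (t→t); hence read is the functor — type (e→(t→t)).

(e→(t→t))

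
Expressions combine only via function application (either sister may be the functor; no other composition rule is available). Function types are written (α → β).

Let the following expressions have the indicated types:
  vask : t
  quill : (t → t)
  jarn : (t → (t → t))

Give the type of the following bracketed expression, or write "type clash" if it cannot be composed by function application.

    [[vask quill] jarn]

[vask quill]: functor quill : (t → t), argument vask : t; result t.
[[vask quill] jarn]: functor jarn : (t → (t → t)), argument [vask quill] : t; result (t → t).

(t → t)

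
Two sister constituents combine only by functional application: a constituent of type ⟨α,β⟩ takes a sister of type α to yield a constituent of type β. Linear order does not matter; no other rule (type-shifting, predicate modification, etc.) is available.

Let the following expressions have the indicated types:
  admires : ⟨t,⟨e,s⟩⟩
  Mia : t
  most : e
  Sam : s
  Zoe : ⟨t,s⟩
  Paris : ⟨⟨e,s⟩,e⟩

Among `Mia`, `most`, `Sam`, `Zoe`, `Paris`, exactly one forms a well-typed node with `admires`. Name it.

Mia — combines: admires : ⟨t,⟨e,s⟩⟩ takes Mia : t as argument, giving ⟨e,s⟩.
most : e — no; admires wants t, and most wants nothing (atomic).
Sam : s — no; admires wants t, and Sam wants nothing (atomic).
Zoe : ⟨t,s⟩ — no; admires wants t, and Zoe wants t.
Paris : ⟨⟨e,s⟩,e⟩ — no; admires wants t, and Paris wants ⟨e,s⟩.

Mia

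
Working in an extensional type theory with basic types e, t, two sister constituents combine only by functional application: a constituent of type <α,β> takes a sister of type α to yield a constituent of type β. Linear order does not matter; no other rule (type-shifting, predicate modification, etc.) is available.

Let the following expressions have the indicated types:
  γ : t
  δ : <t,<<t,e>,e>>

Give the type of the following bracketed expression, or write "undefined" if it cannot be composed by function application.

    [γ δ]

<<t,e>,e>

[γ δ]: δ is <t,<<t,e>,e>>, γ is t; result <<t,e>,e>.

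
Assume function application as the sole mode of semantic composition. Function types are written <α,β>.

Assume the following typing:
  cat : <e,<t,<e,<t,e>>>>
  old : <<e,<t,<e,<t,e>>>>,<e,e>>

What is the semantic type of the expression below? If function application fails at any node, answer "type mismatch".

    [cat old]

<e,e>

At [cat old], old : <<e,<t,<e,<t,e>>>>,<e,e>> takes cat : <e,<t,<e,<t,e>>>>, giving <e,e>.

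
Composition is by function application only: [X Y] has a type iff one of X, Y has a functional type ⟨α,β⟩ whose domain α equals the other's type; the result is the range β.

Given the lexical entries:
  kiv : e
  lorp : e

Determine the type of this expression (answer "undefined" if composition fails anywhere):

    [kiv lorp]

undefined

[kiv lorp]: e with e — neither is a function whose domain matches the other; composition fails here.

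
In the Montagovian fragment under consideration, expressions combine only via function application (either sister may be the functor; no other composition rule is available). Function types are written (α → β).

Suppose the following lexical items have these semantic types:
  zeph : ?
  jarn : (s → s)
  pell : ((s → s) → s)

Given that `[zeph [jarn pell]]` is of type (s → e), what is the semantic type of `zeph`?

[zeph [jarn pell]] must have type (s → e). The sister [jarn pell] has type s; that is not a function onto (s → e), so zeph must be the functor, of type (s → (s → e)).

(s → (s → e))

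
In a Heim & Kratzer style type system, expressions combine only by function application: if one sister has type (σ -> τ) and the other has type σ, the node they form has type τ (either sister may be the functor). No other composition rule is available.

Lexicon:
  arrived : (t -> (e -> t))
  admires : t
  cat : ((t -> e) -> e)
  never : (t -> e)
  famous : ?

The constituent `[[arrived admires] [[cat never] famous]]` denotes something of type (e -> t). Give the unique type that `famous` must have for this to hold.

(e -> ((e -> t) -> (e -> t)))

[[arrived admires] [[cat never] famous]] is required to be (e -> t). [arrived admires] : (e -> t) cannot yield (e -> t) as functor, so [[cat never] famous] : ((e -> t) -> (e -> t)).
[[cat never] famous] is required to be ((e -> t) -> (e -> t)). [cat never] : e cannot yield ((e -> t) -> (e -> t)) as functor, so famous : (e -> ((e -> t) -> (e -> t))).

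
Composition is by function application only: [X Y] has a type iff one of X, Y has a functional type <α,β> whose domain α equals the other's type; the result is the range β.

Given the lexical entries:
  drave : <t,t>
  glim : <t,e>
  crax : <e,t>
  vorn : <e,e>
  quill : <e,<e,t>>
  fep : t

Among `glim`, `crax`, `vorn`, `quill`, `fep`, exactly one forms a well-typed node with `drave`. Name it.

glim : <t,e> — does not combine with drave.
crax : <e,t> — does not combine with drave.
vorn : <e,e> — does not combine with drave.
quill : <e,<e,t>> — does not combine with drave.
fep — combines: drave : <t,t> takes fep : t as argument, giving t.

fep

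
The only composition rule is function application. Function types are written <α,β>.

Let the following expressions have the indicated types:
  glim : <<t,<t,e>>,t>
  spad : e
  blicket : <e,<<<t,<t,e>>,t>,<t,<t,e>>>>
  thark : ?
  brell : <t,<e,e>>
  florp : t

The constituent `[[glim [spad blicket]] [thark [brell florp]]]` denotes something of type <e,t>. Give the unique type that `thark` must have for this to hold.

<<e,e>,<<t,<t,e>>,<e,t>>>

[[glim [spad blicket]] [thark [brell florp]]] must have type <e,t>. The sister [glim [spad blicket]] has type <t,<t,e>>; that is not a function onto <e,t>, so [thark [brell florp]] must be the functor, of type <<t,<t,e>>,<e,t>>.
[thark [brell florp]] must have type <<t,<t,e>>,<e,t>>. The sister [brell florp] has type <e,e>; that is not a function onto <<t,<t,e>>,<e,t>>, so thark must be the functor, of type <<e,e>,<<t,<t,e>>,<e,t>>>.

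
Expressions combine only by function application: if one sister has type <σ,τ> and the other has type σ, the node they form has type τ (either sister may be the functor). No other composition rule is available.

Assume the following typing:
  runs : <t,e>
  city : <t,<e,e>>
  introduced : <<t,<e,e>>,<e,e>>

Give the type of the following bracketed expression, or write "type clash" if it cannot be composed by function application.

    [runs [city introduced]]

[city introduced]: functor introduced : <<t,<e,e>>,<e,e>>, argument city : <t,<e,e>>; result <e,e>.
[runs [city introduced]]: <t,e> and <e,e> cannot combine by function application — type clash.

type clash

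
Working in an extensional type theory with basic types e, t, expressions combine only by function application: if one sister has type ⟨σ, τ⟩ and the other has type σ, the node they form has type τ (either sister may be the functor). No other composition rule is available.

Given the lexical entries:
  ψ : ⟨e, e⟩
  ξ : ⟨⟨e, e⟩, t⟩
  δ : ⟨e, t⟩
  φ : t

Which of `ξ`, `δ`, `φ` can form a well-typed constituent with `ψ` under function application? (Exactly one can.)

ξ — combines: ξ : ⟨⟨e, e⟩, t⟩ takes ψ : ⟨e, e⟩ as argument, giving t.
δ : ⟨e, t⟩ — does not combine with ψ.
φ : t — does not combine with ψ.

ξ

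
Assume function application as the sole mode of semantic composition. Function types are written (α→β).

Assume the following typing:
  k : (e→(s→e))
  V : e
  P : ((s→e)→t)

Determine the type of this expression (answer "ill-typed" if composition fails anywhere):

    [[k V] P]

At [k V], k : (e→(s→e)) takes V : e, giving (s→e).
At [[k V] P], P : ((s→e)→t) takes [k V] : (s→e), giving t.

t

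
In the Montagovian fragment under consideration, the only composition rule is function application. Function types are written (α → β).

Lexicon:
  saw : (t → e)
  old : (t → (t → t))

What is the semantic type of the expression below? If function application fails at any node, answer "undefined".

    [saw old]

[saw old]: (t → e) and (t → (t → t)) cannot combine by function application — type clash.

undefined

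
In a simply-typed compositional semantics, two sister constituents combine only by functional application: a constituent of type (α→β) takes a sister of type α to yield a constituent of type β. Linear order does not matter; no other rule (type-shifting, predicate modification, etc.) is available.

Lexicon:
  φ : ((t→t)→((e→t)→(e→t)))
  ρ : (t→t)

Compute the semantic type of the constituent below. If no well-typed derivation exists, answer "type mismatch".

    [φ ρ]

[φ ρ]: ((t→t)→((e→t)→(e→t))) applied to (t→t) yields ((e→t)→(e→t)).

((e→t)→(e→t))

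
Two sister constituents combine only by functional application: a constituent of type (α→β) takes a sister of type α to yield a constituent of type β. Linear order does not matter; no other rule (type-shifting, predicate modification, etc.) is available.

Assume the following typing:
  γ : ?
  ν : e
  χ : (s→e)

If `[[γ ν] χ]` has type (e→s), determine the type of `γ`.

[[γ ν] χ] must have type (e→s). The sister χ has type (s→e); that is not a function onto (e→s), so [γ ν] must be the functor, of type ((s→e)→(e→s)).
[γ ν] must have type ((s→e)→(e→s)). The sister ν has type e; that is not a function onto ((s→e)→(e→s)), so γ must be the functor, of type (e→((s→e)→(e→s))).

(e→((s→e)→(e→s)))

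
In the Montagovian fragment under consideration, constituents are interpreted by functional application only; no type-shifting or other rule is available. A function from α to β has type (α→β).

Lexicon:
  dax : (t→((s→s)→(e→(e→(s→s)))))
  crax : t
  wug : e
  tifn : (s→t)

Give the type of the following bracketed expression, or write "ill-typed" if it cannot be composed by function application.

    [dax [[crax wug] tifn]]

At [crax wug]: neither t nor e can take the other as argument; the node is ill-typed.

ill-typed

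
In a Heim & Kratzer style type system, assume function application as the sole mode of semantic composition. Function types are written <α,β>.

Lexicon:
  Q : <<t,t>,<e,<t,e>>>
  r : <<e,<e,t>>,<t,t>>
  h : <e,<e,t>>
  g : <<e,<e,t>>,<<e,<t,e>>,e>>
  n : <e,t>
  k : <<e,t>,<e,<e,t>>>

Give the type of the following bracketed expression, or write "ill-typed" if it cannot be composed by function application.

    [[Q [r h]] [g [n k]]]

[r h] — r of type <<e,<e,t>>,<t,t>> combines with h of type <e,<e,t>>: type <t,t>.
[Q [r h]] — Q of type <<t,t>,<e,<t,e>>> combines with [r h] of type <t,t>: type <e,<t,e>>.
[n k] — k of type <<e,t>,<e,<e,t>>> combines with n of type <e,t>: type <e,<e,t>>.
[g [n k]] — g of type <<e,<e,t>>,<<e,<t,e>>,e>> combines with [n k] of type <e,<e,t>>: type <<e,<t,e>>,e>.
[[Q [r h]] [g [n k]]] — [g [n k]] of type <<e,<t,e>>,e> combines with [Q [r h]] of type <e,<t,e>>: type e.

e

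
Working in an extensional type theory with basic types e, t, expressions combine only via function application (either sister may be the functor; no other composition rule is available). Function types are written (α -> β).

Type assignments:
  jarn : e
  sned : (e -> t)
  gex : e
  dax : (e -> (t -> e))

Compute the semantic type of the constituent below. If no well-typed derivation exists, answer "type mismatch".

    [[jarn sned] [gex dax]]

At [jarn sned], sned : (e -> t) takes jarn : e, giving t.
At [gex dax], dax : (e -> (t -> e)) takes gex : e, giving (t -> e).
At [[jarn sned] [gex dax]], [gex dax] : (t -> e) takes [jarn sned] : t, giving e.

e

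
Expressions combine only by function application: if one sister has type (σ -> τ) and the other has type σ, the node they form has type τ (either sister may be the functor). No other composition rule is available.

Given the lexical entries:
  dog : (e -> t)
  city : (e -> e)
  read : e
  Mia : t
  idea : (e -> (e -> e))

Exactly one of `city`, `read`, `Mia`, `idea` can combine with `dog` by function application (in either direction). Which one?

read

city : (e -> e) — does not combine with dog.
read — combines: dog : (e -> t) takes read : e as argument, giving t.
Mia : t — does not combine with dog.
idea : (e -> (e -> e)) — does not combine with dog.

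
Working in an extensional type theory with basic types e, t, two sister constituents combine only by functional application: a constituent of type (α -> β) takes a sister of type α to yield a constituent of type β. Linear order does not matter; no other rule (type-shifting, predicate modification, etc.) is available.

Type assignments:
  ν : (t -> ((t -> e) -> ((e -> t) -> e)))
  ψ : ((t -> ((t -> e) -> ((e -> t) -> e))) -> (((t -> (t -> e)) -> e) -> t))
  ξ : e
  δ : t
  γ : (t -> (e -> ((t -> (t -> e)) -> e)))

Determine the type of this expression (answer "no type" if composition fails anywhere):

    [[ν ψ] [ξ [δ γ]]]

[ν ψ]: functor ψ : ((t -> ((t -> e) -> ((e -> t) -> e))) -> (((t -> (t -> e)) -> e) -> t)), argument ν : (t -> ((t -> e) -> ((e -> t) -> e))); result (((t -> (t -> e)) -> e) -> t).
[δ γ]: functor γ : (t -> (e -> ((t -> (t -> e)) -> e))), argument δ : t; result (e -> ((t -> (t -> e)) -> e)).
[ξ [δ γ]]: functor [δ γ] : (e -> ((t -> (t -> e)) -> e)), argument ξ : e; result ((t -> (t -> e)) -> e).
[[ν ψ] [ξ [δ γ]]]: functor [ν ψ] : (((t -> (t -> e)) -> e) -> t), argument [ξ [δ γ]] : ((t -> (t -> e)) -> e); result t.

t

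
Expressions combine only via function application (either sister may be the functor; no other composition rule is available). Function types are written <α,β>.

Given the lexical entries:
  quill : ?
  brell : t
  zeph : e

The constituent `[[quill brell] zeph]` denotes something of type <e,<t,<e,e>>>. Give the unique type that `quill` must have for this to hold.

<t,<e,<e,<t,<e,e>>>>>

[[quill brell] zeph] is required to be <e,<t,<e,e>>>. zeph : e cannot yield <e,<t,<e,e>>> as functor, so [quill brell] : <e,<e,<t,<e,e>>>>.
[quill brell] is required to be <e,<e,<t,<e,e>>>>. brell : t cannot yield <e,<e,<t,<e,e>>>> as functor, so quill : <t,<e,<e,<t,<e,e>>>>>.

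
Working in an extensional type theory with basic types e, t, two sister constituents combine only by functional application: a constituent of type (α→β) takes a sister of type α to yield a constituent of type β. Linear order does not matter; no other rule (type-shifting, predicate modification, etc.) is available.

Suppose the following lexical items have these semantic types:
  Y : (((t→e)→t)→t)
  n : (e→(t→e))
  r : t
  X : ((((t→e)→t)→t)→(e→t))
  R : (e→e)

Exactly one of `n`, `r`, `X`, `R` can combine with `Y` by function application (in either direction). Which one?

X

n : (e→(t→e)) — no; Y wants ((t→e)→t), and n wants e.
r : t — no; Y wants ((t→e)→t), and r wants nothing (atomic).
X — combines: X : ((((t→e)→t)→t)→(e→t)) takes Y : (((t→e)→t)→t) as argument, giving (e→t).
R : (e→e) — no; Y wants ((t→e)→t), and R wants e.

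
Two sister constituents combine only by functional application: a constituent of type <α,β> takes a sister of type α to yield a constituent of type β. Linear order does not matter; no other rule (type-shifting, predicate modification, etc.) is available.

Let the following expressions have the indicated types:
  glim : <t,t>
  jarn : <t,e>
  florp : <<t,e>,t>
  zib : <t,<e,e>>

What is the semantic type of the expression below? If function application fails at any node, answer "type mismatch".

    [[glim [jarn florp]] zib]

[jarn florp]: <<t,e>,t> applied to <t,e> yields t.
[glim [jarn florp]]: <t,t> applied to t yields t.
[[glim [jarn florp]] zib]: <t,<e,e>> applied to t yields <e,e>.

<e,e>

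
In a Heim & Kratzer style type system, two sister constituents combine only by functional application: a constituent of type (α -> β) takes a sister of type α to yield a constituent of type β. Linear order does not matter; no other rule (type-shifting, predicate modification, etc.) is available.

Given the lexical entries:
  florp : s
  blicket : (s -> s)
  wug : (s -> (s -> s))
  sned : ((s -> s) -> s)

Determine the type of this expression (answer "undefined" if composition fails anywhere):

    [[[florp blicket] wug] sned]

[florp blicket]: (s -> s) applied to s yields s.
[[florp blicket] wug]: (s -> (s -> s)) applied to s yields (s -> s).
[[[florp blicket] wug] sned]: ((s -> s) -> s) applied to (s -> s) yields s.

s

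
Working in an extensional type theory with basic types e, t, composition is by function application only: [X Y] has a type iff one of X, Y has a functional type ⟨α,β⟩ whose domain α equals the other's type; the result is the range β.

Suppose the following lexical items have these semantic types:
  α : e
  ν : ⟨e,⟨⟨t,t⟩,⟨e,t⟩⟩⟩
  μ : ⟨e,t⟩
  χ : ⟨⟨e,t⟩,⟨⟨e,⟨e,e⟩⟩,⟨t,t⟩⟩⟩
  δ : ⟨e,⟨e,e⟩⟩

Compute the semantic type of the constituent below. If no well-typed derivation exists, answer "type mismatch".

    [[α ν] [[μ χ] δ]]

[α ν]: functor ν : ⟨e,⟨⟨t,t⟩,⟨e,t⟩⟩⟩, argument α : e; result ⟨⟨t,t⟩,⟨e,t⟩⟩.
[μ χ]: functor χ : ⟨⟨e,t⟩,⟨⟨e,⟨e,e⟩⟩,⟨t,t⟩⟩⟩, argument μ : ⟨e,t⟩; result ⟨⟨e,⟨e,e⟩⟩,⟨t,t⟩⟩.
[[μ χ] δ]: functor [μ χ] : ⟨⟨e,⟨e,e⟩⟩,⟨t,t⟩⟩, argument δ : ⟨e,⟨e,e⟩⟩; result ⟨t,t⟩.
[[α ν] [[μ χ] δ]]: functor [α ν] : ⟨⟨t,t⟩,⟨e,t⟩⟩, argument [[μ χ] δ] : ⟨t,t⟩; result ⟨e,t⟩.

⟨e,t⟩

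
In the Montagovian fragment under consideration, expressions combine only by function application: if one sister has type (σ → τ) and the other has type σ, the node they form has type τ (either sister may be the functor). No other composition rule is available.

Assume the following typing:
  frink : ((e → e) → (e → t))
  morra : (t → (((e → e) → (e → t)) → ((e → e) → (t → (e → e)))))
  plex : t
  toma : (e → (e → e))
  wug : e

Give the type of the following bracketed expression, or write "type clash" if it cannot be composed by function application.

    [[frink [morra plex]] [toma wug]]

[morra plex] — morra of type (t → (((e → e) → (e → t)) → ((e → e) → (t → (e → e))))) combines with plex of type t: type (((e → e) → (e → t)) → ((e → e) → (t → (e → e)))).
[frink [morra plex]] — [morra plex] of type (((e → e) → (e → t)) → ((e → e) → (t → (e → e)))) combines with frink of type ((e → e) → (e → t)): type ((e → e) → (t → (e → e))).
[toma wug] — toma of type (e → (e → e)) combines with wug of type e: type (e → e).
[[frink [morra plex]] [toma wug]] — [frink [morra plex]] of type ((e → e) → (t → (e → e))) combines with [toma wug] of type (e → e): type (t → (e → e)).

(t → (e → e))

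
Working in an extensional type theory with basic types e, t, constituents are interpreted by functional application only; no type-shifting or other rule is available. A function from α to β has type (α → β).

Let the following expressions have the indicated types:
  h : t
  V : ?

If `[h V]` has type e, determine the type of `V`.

(t → e)

[h V] is required to be e. h : t cannot yield e as functor, so V : (t → e).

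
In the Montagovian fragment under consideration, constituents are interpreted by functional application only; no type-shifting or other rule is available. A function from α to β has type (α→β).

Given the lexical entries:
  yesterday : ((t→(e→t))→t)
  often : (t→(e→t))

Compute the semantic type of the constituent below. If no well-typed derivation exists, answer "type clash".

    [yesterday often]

At [yesterday often], yesterday : ((t→(e→t))→t) takes often : (t→(e→t)), giving t.

t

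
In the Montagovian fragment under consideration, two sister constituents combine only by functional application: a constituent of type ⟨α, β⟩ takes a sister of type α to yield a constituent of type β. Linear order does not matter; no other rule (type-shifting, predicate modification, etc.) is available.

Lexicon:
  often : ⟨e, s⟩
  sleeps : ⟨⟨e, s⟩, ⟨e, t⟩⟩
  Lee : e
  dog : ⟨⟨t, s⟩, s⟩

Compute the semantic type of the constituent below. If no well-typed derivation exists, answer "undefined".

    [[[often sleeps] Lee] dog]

undefined

[often sleeps]: ⟨⟨e, s⟩, ⟨e, t⟩⟩ applied to ⟨e, s⟩ yields ⟨e, t⟩.
[[often sleeps] Lee]: ⟨e, t⟩ applied to e yields t.
[[[often sleeps] Lee] dog]: t with ⟨⟨t, s⟩, s⟩ — neither is a function whose domain matches the other; composition fails here.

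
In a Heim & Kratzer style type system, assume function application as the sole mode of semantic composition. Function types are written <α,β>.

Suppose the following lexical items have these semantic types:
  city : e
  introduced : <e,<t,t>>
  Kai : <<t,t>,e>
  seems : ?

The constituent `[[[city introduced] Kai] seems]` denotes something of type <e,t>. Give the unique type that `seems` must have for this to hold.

At [[[city introduced] Kai] seems] (required: <e,t>): [[city introduced] Kai] is e, which is not a function with range <e,t>; hence seems is the functor — type <e,<e,t>>.

<e,<e,t>>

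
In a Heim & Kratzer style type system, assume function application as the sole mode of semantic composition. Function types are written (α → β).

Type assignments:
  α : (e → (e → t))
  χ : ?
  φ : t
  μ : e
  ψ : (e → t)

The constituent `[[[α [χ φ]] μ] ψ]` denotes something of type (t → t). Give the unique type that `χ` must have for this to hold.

[[[α [χ φ]] μ] ψ] must have type (t → t). The sister ψ has type (e → t); that is not a function onto (t → t), so [[α [χ φ]] μ] must be the functor, of type ((e → t) → (t → t)).
[[α [χ φ]] μ] must have type ((e → t) → (t → t)). The sister μ has type e; that is not a function onto ((e → t) → (t → t)), so [α [χ φ]] must be the functor, of type (e → ((e → t) → (t → t))).
[α [χ φ]] must have type (e → ((e → t) → (t → t))). The sister α has type (e → (e → t)); that is not a function onto (e → ((e → t) → (t → t))), so [χ φ] must be the functor, of type ((e → (e → t)) → (e → ((e → t) → (t → t)))).
[χ φ] must have type ((e → (e → t)) → (e → ((e → t) → (t → t)))). The sister φ has type t; that is not a function onto ((e → (e → t)) → (e → ((e → t) → (t → t)))), so χ must be the functor, of type (t → ((e → (e → t)) → (e → ((e → t) → (t → t))))).

(t → ((e → (e → t)) → (e → ((e → t) → (t → t)))))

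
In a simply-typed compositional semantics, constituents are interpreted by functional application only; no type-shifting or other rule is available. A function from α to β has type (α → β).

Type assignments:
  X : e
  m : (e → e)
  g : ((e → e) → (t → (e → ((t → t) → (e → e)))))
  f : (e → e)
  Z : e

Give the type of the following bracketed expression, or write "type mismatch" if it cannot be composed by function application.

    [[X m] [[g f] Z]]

[X m]: m is (e → e), X is e; result e.
[g f]: g is ((e → e) → (t → (e → ((t → t) → (e → e))))), f is (e → e); result (t → (e → ((t → t) → (e → e)))).
[[g f] Z]: (t → (e → ((t → t) → (e → e)))) and e cannot combine by function application — type clash.

type mismatch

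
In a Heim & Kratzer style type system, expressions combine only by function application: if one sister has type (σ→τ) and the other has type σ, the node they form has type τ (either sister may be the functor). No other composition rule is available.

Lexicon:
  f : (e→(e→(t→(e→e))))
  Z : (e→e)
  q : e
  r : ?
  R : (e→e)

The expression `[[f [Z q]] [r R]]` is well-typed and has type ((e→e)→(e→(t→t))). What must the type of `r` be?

At [[f [Z q]] [r R]] (required: ((e→e)→(e→(t→t)))): [f [Z q]] is (e→(t→(e→e))), which is not a function with range ((e→e)→(e→(t→t))); hence [r R] is the functor — type ((e→(t→(e→e)))→((e→e)→(e→(t→t)))).
At [r R] (required: ((e→(t→(e→e)))→((e→e)→(e→(t→t))))): R is (e→e), which is not a function with range ((e→(t→(e→e)))→((e→e)→(e→(t→t)))); hence r is the functor — type ((e→e)→((e→(t→(e→e)))→((e→e)→(e→(t→t))))).

((e→e)→((e→(t→(e→e)))→((e→e)→(e→(t→t)))))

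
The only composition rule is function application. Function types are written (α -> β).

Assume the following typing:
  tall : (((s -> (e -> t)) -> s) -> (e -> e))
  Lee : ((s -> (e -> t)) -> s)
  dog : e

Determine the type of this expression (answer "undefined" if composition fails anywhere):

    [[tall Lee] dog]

[tall Lee]: tall is (((s -> (e -> t)) -> s) -> (e -> e)), Lee is ((s -> (e -> t)) -> s); result (e -> e).
[[tall Lee] dog]: [tall Lee] is (e -> e), dog is e; result e.

e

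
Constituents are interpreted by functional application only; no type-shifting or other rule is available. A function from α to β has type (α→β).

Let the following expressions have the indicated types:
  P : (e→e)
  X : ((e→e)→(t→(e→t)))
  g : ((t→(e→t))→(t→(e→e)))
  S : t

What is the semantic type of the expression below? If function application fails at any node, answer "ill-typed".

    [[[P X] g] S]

(e→e)

At [P X], X : ((e→e)→(t→(e→t))) takes P : (e→e), giving (t→(e→t)).
At [[P X] g], g : ((t→(e→t))→(t→(e→e))) takes [P X] : (t→(e→t)), giving (t→(e→e)).
At [[[P X] g] S], [[P X] g] : (t→(e→e)) takes S : t, giving (e→e).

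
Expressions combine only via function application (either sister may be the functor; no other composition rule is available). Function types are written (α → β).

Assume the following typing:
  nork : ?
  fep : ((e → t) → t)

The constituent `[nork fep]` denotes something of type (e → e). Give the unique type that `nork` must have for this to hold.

(((e → t) → t) → (e → e))

For [nork fep] to have type (e → e) with fep of type ((e → t) → t), nork must be the function: nork : (((e → t) → t) → (e → e)).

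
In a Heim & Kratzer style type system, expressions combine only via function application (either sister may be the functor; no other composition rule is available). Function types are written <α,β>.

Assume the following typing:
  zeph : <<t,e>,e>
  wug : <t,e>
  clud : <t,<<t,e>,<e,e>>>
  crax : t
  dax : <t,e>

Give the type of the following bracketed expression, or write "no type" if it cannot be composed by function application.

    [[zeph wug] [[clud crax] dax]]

e

At [zeph wug], zeph : <<t,e>,e> takes wug : <t,e>, giving e.
At [clud crax], clud : <t,<<t,e>,<e,e>>> takes crax : t, giving <<t,e>,<e,e>>.
At [[clud crax] dax], [clud crax] : <<t,e>,<e,e>> takes dax : <t,e>, giving <e,e>.
At [[zeph wug] [[clud crax] dax]], [[clud crax] dax] : <e,e> takes [zeph wug] : e, giving e.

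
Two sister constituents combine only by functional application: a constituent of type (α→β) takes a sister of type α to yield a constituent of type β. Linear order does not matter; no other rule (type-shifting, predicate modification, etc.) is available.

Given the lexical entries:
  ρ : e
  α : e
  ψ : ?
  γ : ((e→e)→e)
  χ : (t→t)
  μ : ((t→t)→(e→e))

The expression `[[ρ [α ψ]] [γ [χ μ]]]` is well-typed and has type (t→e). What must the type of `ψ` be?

(e→(e→(e→(t→e))))

[[ρ [α ψ]] [γ [χ μ]]] must have type (t→e). The sister [γ [χ μ]] has type e; that is not a function onto (t→e), so [ρ [α ψ]] must be the functor, of type (e→(t→e)).
[ρ [α ψ]] must have type (e→(t→e)). The sister ρ has type e; that is not a function onto (e→(t→e)), so [α ψ] must be the functor, of type (e→(e→(t→e))).
[α ψ] must have type (e→(e→(t→e))). The sister α has type e; that is not a function onto (e→(e→(t→e))), so ψ must be the functor, of type (e→(e→(e→(t→e)))).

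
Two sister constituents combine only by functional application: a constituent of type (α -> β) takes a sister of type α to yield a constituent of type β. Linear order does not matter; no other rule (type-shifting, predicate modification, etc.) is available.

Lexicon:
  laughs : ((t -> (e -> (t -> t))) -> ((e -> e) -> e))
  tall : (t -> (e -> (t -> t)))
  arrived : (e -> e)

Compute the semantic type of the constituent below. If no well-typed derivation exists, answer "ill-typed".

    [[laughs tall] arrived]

e

[laughs tall]: laughs is ((t -> (e -> (t -> t))) -> ((e -> e) -> e)), tall is (t -> (e -> (t -> t))); result ((e -> e) -> e).
[[laughs tall] arrived]: [laughs tall] is ((e -> e) -> e), arrived is (e -> e); result e.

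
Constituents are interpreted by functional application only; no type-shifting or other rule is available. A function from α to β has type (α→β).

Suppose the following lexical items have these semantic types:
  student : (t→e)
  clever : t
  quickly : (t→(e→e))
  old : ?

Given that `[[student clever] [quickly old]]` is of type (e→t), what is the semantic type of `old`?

((t→(e→e))→(e→(e→t)))

For [[student clever] [quickly old]] to have type (e→t) with [student clever] of type e, [quickly old] must be the function: [quickly old] : (e→(e→t)).
For [quickly old] to have type (e→(e→t)) with quickly of type (t→(e→e)), old must be the function: old : ((t→(e→e))→(e→(e→t))).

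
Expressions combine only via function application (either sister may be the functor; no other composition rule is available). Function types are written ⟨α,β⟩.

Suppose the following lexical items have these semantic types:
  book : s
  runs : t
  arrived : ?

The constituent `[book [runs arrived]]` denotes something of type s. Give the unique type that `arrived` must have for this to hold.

⟨t,⟨s,s⟩⟩

[book [runs arrived]] is required to be s. book : s cannot yield s as functor, so [runs arrived] : ⟨s,s⟩.
[runs arrived] is required to be ⟨s,s⟩. runs : t cannot yield ⟨s,s⟩ as functor, so arrived : ⟨t,⟨s,s⟩⟩.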